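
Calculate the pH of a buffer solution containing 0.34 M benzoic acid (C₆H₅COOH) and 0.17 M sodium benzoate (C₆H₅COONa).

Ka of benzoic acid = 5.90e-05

pKa = -log(5.90e-05) = 4.23. pH = pKa + log([A⁻]/[HA]) = 4.23 + log(0.17/0.34)

pH = 3.93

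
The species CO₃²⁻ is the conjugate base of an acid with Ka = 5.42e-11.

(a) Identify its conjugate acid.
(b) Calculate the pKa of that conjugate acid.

(a) The conjugate acid is formed by adding one H⁺ to CO₃²⁻, giving HCO₃⁻. (b) pKa = -log(Ka) = -log(5.42e-11) = 10.27.

Conjugate acid: HCO₃⁻; pK_a = 10.27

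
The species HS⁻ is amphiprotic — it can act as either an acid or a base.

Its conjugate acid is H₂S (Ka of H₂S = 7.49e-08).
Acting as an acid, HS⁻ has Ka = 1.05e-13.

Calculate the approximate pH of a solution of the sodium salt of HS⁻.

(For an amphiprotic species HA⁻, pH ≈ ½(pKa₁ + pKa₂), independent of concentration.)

pKa₁ = -log(7.49e-08) = 7.13; pKa₂ = -log(1.05e-13) = 12.98. For an amphiprotic species, pH ≈ ½(pKa₁ + pKa₂) = ½(7.13 + 12.98) = 10.05.

pH = 10.05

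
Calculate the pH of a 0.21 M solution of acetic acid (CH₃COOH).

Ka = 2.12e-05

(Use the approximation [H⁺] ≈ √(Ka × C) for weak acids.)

[H⁺] = √(Ka × C) = √(2.12e-05 × 0.21) = 2.1100e-03. pH = -log(2.1100e-03)

pH = 2.68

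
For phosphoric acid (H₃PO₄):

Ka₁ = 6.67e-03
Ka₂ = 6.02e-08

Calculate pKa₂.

pKa₂ = -log(Ka₂) = -log(6.02e-08) = 7.22.

pK_{a2} = 7.22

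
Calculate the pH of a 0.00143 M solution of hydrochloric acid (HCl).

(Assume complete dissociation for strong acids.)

[H⁺] = 0.00143 M for strong acid. pH = -log[H⁺] = -log(0.00143)

pH = 2.84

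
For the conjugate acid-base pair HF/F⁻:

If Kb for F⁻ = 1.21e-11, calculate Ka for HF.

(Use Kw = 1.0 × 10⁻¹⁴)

For a conjugate pair Ka × Kb = Kw, so Ka = Kw/Kb = 1.0 × 10⁻¹⁴ / 1.21e-11 = 8.26e-04.

K_a = 8.26e-04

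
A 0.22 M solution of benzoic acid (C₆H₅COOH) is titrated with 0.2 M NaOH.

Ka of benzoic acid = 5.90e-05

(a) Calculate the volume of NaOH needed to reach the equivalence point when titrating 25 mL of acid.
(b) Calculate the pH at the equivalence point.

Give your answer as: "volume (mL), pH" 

moles acid = 0.22 × 25/1000 = 0.0055 mol; V_base = moles/0.2 × 1000 = 27.5 mL. At equivalence only the conjugate base is present: [A⁻] = 0.0055/0.052 = 1.0476e-01 M. Kb = Kw/Ka = 1.69e-10; [OH⁻] = √(Kb × [A⁻]) = 4.2138e-06; pOH = 5.38; pH = 14 - pOH = 8.62.

V = 27.5 mL, pH = 8.62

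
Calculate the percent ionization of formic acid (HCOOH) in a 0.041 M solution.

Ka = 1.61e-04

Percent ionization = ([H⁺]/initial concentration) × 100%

Using Ka equilibrium: x² + Ka×x - Ka×C = 0. Solving: [H⁺] = 2.4900e-03. Percent = (2.4900e-03/0.041) × 100

Percent ionization = 6.07%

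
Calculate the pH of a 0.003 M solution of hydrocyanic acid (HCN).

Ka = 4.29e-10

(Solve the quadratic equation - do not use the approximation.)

x² + Ka×x - Ka×C = 0. Using quadratic formula: [H⁺] = 1.1342e-06

pH = 5.95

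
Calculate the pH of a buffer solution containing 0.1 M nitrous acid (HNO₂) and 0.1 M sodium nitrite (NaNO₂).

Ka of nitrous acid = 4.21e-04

pKa = -log(4.21e-04) = 3.38. pH = pKa + log([A⁻]/[HA]) = 3.38 + log(0.1/0.1)

pH = 3.38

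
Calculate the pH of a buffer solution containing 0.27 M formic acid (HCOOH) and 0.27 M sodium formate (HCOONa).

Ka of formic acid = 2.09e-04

pKa = -log(2.09e-04) = 3.68. pH = pKa + log([A⁻]/[HA]) = 3.68 + log(0.27/0.27)

pH = 3.68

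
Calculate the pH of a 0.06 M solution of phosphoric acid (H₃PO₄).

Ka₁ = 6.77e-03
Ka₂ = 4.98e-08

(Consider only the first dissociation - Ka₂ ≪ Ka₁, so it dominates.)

First dissociation dominates. From Ka₁ = [H⁺][HA⁻]/[H₂A], x² + Ka₁·x − Ka₁·C = 0 with C = 0.06 M and Ka₁ = 6.77e-03. Solving: [H⁺] = (−Ka₁ + √(Ka₁² + 4·Ka₁·C)) / 2 = 1.7052e-02 M. pH = -log(1.7052e-02) = 1.77.

pH = 1.77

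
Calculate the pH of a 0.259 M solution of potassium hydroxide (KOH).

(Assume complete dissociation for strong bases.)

[OH⁻] = 0.259 M for strong base. pOH = -log[OH⁻] = 0.59, pH = 14 - pOH

pH = 13.41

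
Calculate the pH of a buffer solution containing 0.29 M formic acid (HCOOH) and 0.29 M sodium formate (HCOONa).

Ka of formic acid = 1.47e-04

pKa = -log(1.47e-04) = 3.83. pH = pKa + log([A⁻]/[HA]) = 3.83 + log(0.29/0.29)

pH = 3.83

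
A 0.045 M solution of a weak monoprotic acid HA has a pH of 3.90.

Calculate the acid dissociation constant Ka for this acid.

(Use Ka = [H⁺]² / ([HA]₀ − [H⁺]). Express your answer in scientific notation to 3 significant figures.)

[H⁺] = 10^(−pH) = 10^(−3.90) = 1.259e-04 M. For HA ⇌ H⁺ + A⁻, Ka = [H⁺][A⁻]/[HA] = [H⁺]² / ([HA]₀ − [H⁺]) = (1.259e-04)² / (0.045 − 1.259e-04) = 3.53e-07.

K_a = 3.53e-07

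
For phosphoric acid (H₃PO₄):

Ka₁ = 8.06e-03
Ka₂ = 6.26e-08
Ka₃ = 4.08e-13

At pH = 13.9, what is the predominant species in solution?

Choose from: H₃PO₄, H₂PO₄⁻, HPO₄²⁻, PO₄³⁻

pKa₁ = 2.09, pKa₂ = 7.20, pKa₃ = 12.39. For a polyprotic acid the predominant species crosses at each pKa: below pKa_n the protonated form dominates, above it the deprotonated form does. At pH = 13.9, the predominant species is PO₄³⁻.

PO₄³⁻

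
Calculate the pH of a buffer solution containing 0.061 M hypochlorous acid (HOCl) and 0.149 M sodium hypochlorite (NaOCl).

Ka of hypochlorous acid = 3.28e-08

pKa = -log(3.28e-08) = 7.48. pH = pKa + log([A⁻]/[HA]) = 7.48 + log(0.149/0.061)

pH = 7.87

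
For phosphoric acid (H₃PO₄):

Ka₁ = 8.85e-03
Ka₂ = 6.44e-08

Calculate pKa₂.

pKa₂ = -log(Ka₂) = -log(6.44e-08) = 7.19.

pK_{a2} = 7.19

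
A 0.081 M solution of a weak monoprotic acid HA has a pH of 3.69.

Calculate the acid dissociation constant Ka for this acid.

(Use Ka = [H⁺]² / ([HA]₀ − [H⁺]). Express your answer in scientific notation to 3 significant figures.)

[H⁺] = 10^(−pH) = 10^(−3.69) = 2.042e-04 M. For HA ⇌ H⁺ + A⁻, Ka = [H⁺][A⁻]/[HA] = [H⁺]² / ([HA]₀ − [H⁺]) = (2.042e-04)² / (0.081 − 2.042e-04) = 5.16e-07.

K_a = 5.16e-07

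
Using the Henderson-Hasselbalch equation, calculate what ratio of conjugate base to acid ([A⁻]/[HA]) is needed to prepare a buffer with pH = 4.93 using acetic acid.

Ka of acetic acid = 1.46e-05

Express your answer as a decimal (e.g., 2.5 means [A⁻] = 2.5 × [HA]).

pKa = -log(1.46e-05) = 4.8356. pH = pKa + log([A⁻]/[HA]), so log([A⁻]/[HA]) = pH − pKa = 4.93 − 4.8356 = 0.0944. [A⁻]/[HA] = 10^(0.0944) = 1.24

[A⁻]/[HA] = 1.24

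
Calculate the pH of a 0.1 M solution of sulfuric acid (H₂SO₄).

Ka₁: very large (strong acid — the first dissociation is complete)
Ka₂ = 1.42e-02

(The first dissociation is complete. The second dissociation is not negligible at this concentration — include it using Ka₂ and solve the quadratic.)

First dissociation is complete: [H⁺]₀ = [HSO₄⁻]₀ = C = 0.1 M. Second dissociation HSO₄⁻ ⇌ H⁺ + SO₄²⁻: let x = [SO₄²⁻]. Ka₂ = (C + x)·x / (C − x) = 1.42e-02 → x² + (C + Ka₂)·x − Ka₂·C = 0 → x² + 0.11420·x − 1.420e-03 = 0. x = (−0.11420 + √(0.11420² + 4 × 1.420e-03)) / 2 = 1.1314e-02 M. [H⁺] = C + x = 0.1 + 1.1314e-02 = 1.1131e-01 M. pH = -log(1.1131e-01) = 0.95.

pH = 0.95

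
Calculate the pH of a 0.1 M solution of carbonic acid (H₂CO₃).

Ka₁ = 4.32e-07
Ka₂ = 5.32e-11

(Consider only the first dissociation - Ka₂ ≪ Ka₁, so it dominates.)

First dissociation dominates. From Ka₁ = [H⁺][HA⁻]/[H₂A], x² + Ka₁·x − Ka₁·C = 0 with C = 0.1 M and Ka₁ = 4.32e-07. Solving: [H⁺] = (−Ka₁ + √(Ka₁² + 4·Ka₁·C)) / 2 = 2.0763e-04 M. pH = -log(2.0763e-04) = 3.68.

pH = 3.68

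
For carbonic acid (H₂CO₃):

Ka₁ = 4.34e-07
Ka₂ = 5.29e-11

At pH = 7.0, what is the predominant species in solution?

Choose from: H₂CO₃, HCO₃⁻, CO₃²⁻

pKa₁ = 6.36, pKa₂ = 10.28. For a polyprotic acid the predominant species crosses at each pKa: below pKa_n the protonated form dominates, above it the deprotonated form does. At pH = 7.0, the predominant species is HCO₃⁻.

HCO₃⁻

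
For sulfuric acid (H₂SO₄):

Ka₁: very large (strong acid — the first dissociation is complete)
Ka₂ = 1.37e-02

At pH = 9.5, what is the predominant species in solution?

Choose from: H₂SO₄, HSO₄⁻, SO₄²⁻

The first dissociation is complete, so H₂SO₄ itself is never the predominant species in water; pKa₂ = -log(1.37e-02) = 1.86. For a polyprotic acid the predominant species crosses at each pKa: below pKa_n the protonated form dominates, above it the deprotonated form does. At pH = 9.5, the predominant species is SO₄²⁻.

SO₄²⁻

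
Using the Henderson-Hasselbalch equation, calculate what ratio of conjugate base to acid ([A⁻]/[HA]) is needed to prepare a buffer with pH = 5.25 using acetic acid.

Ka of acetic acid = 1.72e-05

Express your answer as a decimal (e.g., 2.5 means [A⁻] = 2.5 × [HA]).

pKa = -log(1.72e-05) = 4.7645. pH = pKa + log([A⁻]/[HA]), so log([A⁻]/[HA]) = pH − pKa = 5.25 − 4.7645 = 0.4855. [A⁻]/[HA] = 10^(0.4855) = 3.06

[A⁻]/[HA] = 3.06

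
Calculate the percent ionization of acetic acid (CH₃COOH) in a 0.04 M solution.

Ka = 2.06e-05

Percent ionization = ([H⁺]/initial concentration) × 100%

Using Ka equilibrium: x² + Ka×x - Ka×C = 0. Solving: [H⁺] = 8.9750e-04. Percent = (8.9750e-04/0.04) × 100

Percent ionization = 2.24%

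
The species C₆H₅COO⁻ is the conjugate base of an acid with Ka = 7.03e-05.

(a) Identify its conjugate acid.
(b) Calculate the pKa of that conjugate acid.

(a) The conjugate acid is formed by adding one H⁺ to C₆H₅COO⁻, giving C₆H₅COOH. (b) pKa = -log(Ka) = -log(7.03e-05) = 4.15.

Conjugate acid: C₆H₅COOH; pK_a = 4.15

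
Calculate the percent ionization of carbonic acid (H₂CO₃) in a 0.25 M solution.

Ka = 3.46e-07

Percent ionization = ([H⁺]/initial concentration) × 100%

Using Ka equilibrium: x² + Ka×x - Ka×C = 0. Solving: [H⁺] = 2.9394e-04. Percent = (2.9394e-04/0.25) × 100

Percent ionization = 0.118%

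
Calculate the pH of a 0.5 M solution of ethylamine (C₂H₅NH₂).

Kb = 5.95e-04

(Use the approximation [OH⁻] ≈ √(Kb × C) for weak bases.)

[OH⁻] = √(Kb × C) = √(5.95e-04 × 0.5) = 1.7248e-02. pOH = 1.76, pH = 14 - pOH

pH = 12.24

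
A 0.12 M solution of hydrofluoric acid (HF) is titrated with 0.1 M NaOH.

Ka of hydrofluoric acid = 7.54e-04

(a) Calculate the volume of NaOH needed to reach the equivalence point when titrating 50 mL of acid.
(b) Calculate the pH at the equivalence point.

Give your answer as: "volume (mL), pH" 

moles acid = 0.12 × 50/1000 = 0.006 mol; V_base = moles/0.1 × 1000 = 60.0 mL. At equivalence only the conjugate base is present: [A⁻] = 0.006/0.110 = 5.4545e-02 M. Kb = Kw/Ka = 1.33e-11; [OH⁻] = √(Kb × [A⁻]) = 8.5054e-07; pOH = 6.07; pH = 14 - pOH = 7.93.

V = 60.0 mL, pH = 7.93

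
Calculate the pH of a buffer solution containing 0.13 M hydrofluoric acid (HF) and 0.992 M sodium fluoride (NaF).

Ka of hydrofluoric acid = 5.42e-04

pKa = -log(5.42e-04) = 3.27. pH = pKa + log([A⁻]/[HA]) = 3.27 + log(0.992/0.13)

pH = 4.15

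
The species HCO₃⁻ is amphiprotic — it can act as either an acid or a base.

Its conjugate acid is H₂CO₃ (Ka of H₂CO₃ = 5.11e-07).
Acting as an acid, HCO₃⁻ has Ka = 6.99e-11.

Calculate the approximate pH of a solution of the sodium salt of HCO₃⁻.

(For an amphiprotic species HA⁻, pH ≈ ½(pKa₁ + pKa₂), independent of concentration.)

pKa₁ = -log(5.11e-07) = 6.29; pKa₂ = -log(6.99e-11) = 10.16. For an amphiprotic species, pH ≈ ½(pKa₁ + pKa₂) = ½(6.29 + 10.16) = 8.22.

pH = 8.22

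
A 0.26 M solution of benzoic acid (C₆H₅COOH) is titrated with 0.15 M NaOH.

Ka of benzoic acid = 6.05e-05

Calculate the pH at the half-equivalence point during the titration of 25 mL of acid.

At half-equivalence [HA] = [A⁻], so Henderson-Hasselbalch gives pH = pKa = -log(6.05e-05) = 4.22.

pH = pKa = 4.22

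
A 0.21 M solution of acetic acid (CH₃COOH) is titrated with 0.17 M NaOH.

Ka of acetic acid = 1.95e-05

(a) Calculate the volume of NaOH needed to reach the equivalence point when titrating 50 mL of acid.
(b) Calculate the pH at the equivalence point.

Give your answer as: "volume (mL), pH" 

moles acid = 0.21 × 50/1000 = 0.0105 mol; V_base = moles/0.17 × 1000 = 61.8 mL. At equivalence only the conjugate base is present: [A⁻] = 0.0105/0.112 = 9.3947e-02 M. Kb = Kw/Ka = 5.13e-10; [OH⁻] = √(Kb × [A⁻]) = 6.9410e-06; pOH = 5.16; pH = 14 - pOH = 8.84.

V = 61.8 mL, pH = 8.84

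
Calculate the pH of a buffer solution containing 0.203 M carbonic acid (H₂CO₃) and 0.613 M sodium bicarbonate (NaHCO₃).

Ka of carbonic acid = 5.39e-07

pKa = -log(5.39e-07) = 6.27. pH = pKa + log([A⁻]/[HA]) = 6.27 + log(0.613/0.203)

pH = 6.75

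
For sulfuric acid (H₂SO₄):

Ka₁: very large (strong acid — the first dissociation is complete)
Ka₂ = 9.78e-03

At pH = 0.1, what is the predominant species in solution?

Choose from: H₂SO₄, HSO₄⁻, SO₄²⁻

The first dissociation is complete, so H₂SO₄ itself is never the predominant species in water; pKa₂ = -log(9.78e-03) = 2.01. For a polyprotic acid the predominant species crosses at each pKa: below pKa_n the protonated form dominates, above it the deprotonated form does. At pH = 0.1, the predominant species is HSO₄⁻.

HSO₄⁻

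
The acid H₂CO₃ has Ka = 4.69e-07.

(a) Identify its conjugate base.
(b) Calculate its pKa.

(a) The conjugate base is formed by removing one H⁺ from H₂CO₃, giving HCO₃⁻. (b) pKa = -log(Ka) = -log(4.69e-07) = 6.33.

Conjugate base: HCO₃⁻; pK_a = 6.33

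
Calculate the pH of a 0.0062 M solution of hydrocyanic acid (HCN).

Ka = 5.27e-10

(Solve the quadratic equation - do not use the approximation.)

x² + Ka×x - Ka×C = 0. Using quadratic formula: [H⁺] = 1.8073e-06

pH = 5.74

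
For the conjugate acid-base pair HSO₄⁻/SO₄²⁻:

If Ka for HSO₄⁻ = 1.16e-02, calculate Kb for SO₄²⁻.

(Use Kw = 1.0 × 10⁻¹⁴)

For a conjugate pair Ka × Kb = Kw, so Kb = Kw/Ka = 1.0 × 10⁻¹⁴ / 1.16e-02 = 8.62e-13.

K_b = 8.62e-13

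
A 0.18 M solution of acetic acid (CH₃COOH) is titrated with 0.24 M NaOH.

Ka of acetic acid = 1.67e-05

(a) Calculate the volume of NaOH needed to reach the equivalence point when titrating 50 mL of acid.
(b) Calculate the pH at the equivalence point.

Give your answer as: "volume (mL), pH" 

moles acid = 0.18 × 50/1000 = 0.009 mol; V_base = moles/0.24 × 1000 = 37.5 mL. At equivalence only the conjugate base is present: [A⁻] = 0.009/0.087 = 1.0286e-01 M. Kb = Kw/Ka = 5.99e-10; [OH⁻] = √(Kb × [A⁻]) = 7.8480e-06; pOH = 5.11; pH = 14 - pOH = 8.89.

V = 37.5 mL, pH = 8.89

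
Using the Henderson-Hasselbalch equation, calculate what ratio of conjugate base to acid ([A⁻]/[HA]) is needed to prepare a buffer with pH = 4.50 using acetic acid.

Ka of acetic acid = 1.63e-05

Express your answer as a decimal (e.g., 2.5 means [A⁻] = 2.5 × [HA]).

pKa = -log(1.63e-05) = 4.7878. pH = pKa + log([A⁻]/[HA]), so log([A⁻]/[HA]) = pH − pKa = 4.50 − 4.7878 = -0.2878. [A⁻]/[HA] = 10^(-0.2878) = 0.515

[A⁻]/[HA] = 0.515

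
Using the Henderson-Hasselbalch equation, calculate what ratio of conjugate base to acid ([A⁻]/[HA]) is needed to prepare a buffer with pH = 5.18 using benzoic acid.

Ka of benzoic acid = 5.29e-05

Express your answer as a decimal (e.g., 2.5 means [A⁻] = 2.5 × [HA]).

pKa = -log(5.29e-05) = 4.2765. pH = pKa + log([A⁻]/[HA]), so log([A⁻]/[HA]) = pH − pKa = 5.18 − 4.2765 = 0.9035. [A⁻]/[HA] = 10^(0.9035) = 8.01

[A⁻]/[HA] = 8.01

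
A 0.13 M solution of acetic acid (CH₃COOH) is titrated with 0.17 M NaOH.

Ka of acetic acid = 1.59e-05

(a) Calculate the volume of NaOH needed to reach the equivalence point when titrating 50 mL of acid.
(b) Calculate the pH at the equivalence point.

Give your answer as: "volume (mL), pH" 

moles acid = 0.13 × 50/1000 = 0.0065 mol; V_base = moles/0.17 × 1000 = 38.2 mL. At equivalence only the conjugate base is present: [A⁻] = 0.0065/0.088 = 7.3667e-02 M. Kb = Kw/Ka = 6.29e-10; [OH⁻] = √(Kb × [A⁻]) = 6.8067e-06; pOH = 5.17; pH = 14 - pOH = 8.83.

V = 38.2 mL, pH = 8.83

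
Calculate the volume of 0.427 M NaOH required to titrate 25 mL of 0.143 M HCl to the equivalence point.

At equivalence: moles acid = moles base. moles HCl = 0.143 × 25/1000 = 0.003575 mol. V_base = moles / 0.427 × 1000 = 8.4 mL.

V_{base} = 8.4 mL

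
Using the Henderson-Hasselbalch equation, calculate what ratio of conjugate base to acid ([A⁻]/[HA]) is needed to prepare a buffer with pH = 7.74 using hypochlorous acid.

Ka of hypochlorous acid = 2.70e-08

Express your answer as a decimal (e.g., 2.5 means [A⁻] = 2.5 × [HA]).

pKa = -log(2.70e-08) = 7.5686. pH = pKa + log([A⁻]/[HA]), so log([A⁻]/[HA]) = pH − pKa = 7.74 − 7.5686 = 0.1714. [A⁻]/[HA] = 10^(0.1714) = 1.48

[A⁻]/[HA] = 1.48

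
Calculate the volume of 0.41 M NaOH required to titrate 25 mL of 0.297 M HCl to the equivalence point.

At equivalence: moles acid = moles base. moles HCl = 0.297 × 25/1000 = 0.007425 mol. V_base = moles / 0.41 × 1000 = 18.1 mL.

V_{base} = 18.1 mL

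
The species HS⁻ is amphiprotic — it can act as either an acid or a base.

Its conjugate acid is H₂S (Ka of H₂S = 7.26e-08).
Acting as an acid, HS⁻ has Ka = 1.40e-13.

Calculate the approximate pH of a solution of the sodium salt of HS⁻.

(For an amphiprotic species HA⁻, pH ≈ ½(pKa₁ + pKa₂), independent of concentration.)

pKa₁ = -log(7.26e-08) = 7.14; pKa₂ = -log(1.40e-13) = 12.85. For an amphiprotic species, pH ≈ ½(pKa₁ + pKa₂) = ½(7.14 + 12.85) = 10.00.

pH = 10.00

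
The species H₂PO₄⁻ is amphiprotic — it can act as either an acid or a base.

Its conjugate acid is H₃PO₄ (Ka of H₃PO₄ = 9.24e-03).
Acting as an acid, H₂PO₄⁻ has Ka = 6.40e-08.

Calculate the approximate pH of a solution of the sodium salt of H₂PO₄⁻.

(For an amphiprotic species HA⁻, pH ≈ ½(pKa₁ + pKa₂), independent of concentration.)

pKa₁ = -log(9.24e-03) = 2.03; pKa₂ = -log(6.40e-08) = 7.19. For an amphiprotic species, pH ≈ ½(pKa₁ + pKa₂) = ½(2.03 + 7.19) = 4.61.

pH = 4.61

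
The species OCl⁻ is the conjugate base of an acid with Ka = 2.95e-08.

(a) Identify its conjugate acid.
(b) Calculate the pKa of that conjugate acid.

(a) The conjugate acid is formed by adding one H⁺ to OCl⁻, giving HOCl. (b) pKa = -log(Ka) = -log(2.95e-08) = 7.53.

Conjugate acid: HOCl; pK_a = 7.53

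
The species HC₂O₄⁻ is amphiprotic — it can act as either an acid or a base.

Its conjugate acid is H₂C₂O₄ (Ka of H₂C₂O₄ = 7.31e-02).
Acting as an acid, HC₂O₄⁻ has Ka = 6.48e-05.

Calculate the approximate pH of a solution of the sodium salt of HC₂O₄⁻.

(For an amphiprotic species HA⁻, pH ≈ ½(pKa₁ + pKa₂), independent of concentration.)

pKa₁ = -log(7.31e-02) = 1.14; pKa₂ = -log(6.48e-05) = 4.19. For an amphiprotic species, pH ≈ ½(pKa₁ + pKa₂) = ½(1.14 + 4.19) = 2.66.

pH = 2.66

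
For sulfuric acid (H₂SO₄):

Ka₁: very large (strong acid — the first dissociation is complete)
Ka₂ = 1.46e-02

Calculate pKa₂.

pKa₂ = -log(Ka₂) = -log(1.46e-02) = 1.84.

pK_{a2} = 1.84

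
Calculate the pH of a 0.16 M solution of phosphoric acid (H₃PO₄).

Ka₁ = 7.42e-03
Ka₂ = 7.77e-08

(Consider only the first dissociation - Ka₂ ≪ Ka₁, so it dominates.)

First dissociation dominates. From Ka₁ = [H⁺][HA⁻]/[H₂A], x² + Ka₁·x − Ka₁·C = 0 with C = 0.16 M and Ka₁ = 7.42e-03. Solving: [H⁺] = (−Ka₁ + √(Ka₁² + 4·Ka₁·C)) / 2 = 3.0945e-02 M. pH = -log(3.0945e-02) = 1.51.

pH = 1.51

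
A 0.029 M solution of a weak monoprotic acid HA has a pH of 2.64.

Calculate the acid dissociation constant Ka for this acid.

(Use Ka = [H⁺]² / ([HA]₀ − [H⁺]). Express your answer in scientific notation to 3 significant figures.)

[H⁺] = 10^(−pH) = 10^(−2.64) = 2.291e-03 M. For HA ⇌ H⁺ + A⁻, Ka = [H⁺][A⁻]/[HA] = [H⁺]² / ([HA]₀ − [H⁺]) = (2.291e-03)² / (0.029 − 2.291e-03) = 1.96e-04.

K_a = 1.96e-04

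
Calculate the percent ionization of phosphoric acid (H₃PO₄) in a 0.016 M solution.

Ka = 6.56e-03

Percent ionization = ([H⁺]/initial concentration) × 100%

Using Ka equilibrium: x² + Ka×x - Ka×C = 0. Solving: [H⁺] = 7.4772e-03. Percent = (7.4772e-03/0.016) × 100

Percent ionization = 46.7%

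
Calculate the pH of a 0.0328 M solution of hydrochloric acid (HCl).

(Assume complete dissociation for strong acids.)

[H⁺] = 0.0328 M for strong acid. pH = -log[H⁺] = -log(0.0328)

pH = 1.48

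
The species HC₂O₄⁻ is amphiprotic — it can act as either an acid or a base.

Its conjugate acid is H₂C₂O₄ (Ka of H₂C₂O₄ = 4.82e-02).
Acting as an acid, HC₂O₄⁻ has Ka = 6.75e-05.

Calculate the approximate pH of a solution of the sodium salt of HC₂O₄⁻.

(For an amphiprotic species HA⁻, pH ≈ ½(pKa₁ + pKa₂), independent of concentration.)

pKa₁ = -log(4.82e-02) = 1.32; pKa₂ = -log(6.75e-05) = 4.17. For an amphiprotic species, pH ≈ ½(pKa₁ + pKa₂) = ½(1.32 + 4.17) = 2.74.

pH = 2.74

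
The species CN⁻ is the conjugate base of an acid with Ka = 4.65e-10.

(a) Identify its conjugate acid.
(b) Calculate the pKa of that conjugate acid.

(a) The conjugate acid is formed by adding one H⁺ to CN⁻, giving HCN. (b) pKa = -log(Ka) = -log(4.65e-10) = 9.33.

Conjugate acid: HCN; pK_a = 9.33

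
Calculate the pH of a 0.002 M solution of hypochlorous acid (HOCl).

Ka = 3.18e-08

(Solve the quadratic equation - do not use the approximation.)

x² + Ka×x - Ka×C = 0. Using quadratic formula: [H⁺] = 7.9591e-06

pH = 5.10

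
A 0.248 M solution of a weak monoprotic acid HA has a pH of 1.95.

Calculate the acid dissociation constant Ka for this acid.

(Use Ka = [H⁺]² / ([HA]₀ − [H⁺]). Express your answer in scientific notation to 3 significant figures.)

[H⁺] = 10^(−pH) = 10^(−1.95) = 1.122e-02 M. For HA ⇌ H⁺ + A⁻, Ka = [H⁺][A⁻]/[HA] = [H⁺]² / ([HA]₀ − [H⁺]) = (1.122e-02)² / (0.248 − 1.122e-02) = 5.32e-04.

K_a = 5.32e-04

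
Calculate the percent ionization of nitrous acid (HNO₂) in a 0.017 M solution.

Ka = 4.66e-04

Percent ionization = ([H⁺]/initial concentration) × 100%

Using Ka equilibrium: x² + Ka×x - Ka×C = 0. Solving: [H⁺] = 2.5912e-03. Percent = (2.5912e-03/0.017) × 100

Percent ionization = 15.2%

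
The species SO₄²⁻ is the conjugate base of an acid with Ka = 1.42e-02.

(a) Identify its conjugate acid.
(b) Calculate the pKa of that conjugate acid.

(a) The conjugate acid is formed by adding one H⁺ to SO₄²⁻, giving HSO₄⁻. (b) pKa = -log(Ka) = -log(1.42e-02) = 1.85.

Conjugate acid: HSO₄⁻; pK_a = 1.85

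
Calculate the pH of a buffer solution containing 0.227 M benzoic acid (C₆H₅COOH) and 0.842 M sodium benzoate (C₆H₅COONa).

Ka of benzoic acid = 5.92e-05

pKa = -log(5.92e-05) = 4.23. pH = pKa + log([A⁻]/[HA]) = 4.23 + log(0.842/0.227)

pH = 4.80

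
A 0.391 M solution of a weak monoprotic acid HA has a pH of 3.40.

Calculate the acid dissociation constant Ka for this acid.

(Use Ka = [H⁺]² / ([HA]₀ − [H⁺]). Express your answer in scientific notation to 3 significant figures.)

[H⁺] = 10^(−pH) = 10^(−3.40) = 3.981e-04 M. For HA ⇌ H⁺ + A⁻, Ka = [H⁺][A⁻]/[HA] = [H⁺]² / ([HA]₀ − [H⁺]) = (3.981e-04)² / (0.391 − 3.981e-04) = 4.06e-07.

K_a = 4.06e-07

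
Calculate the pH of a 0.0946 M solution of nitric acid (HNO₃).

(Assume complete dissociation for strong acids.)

[H⁺] = 0.0946 M for strong acid. pH = -log[H⁺] = -log(0.0946)

pH = 1.02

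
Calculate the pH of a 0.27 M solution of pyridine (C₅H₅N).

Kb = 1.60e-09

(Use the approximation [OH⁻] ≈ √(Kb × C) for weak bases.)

[OH⁻] = √(Kb × C) = √(1.60e-09 × 0.27) = 2.0785e-05. pOH = 4.68, pH = 14 - pOH

pH = 9.32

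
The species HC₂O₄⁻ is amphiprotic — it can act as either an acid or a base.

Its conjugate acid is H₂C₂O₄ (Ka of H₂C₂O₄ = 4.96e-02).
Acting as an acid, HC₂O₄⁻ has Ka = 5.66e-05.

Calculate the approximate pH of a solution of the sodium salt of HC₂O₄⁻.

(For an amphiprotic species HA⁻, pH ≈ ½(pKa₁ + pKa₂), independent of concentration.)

pKa₁ = -log(4.96e-02) = 1.30; pKa₂ = -log(5.66e-05) = 4.25. For an amphiprotic species, pH ≈ ½(pKa₁ + pKa₂) = ½(1.30 + 4.25) = 2.78.

pH = 2.78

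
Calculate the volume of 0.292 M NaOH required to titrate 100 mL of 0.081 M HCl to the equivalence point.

At equivalence: moles acid = moles base. moles HCl = 0.081 × 100/1000 = 0.0081 mol. V_base = moles / 0.292 × 1000 = 27.7 mL.

V_{base} = 27.7 mL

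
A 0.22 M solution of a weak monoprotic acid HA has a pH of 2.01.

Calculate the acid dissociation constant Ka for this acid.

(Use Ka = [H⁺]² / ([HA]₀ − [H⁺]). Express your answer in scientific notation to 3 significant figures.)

[H⁺] = 10^(−pH) = 10^(−2.01) = 9.772e-03 M. For HA ⇌ H⁺ + A⁻, Ka = [H⁺][A⁻]/[HA] = [H⁺]² / ([HA]₀ − [H⁺]) = (9.772e-03)² / (0.22 − 9.772e-03) = 4.54e-04.

K_a = 4.54e-04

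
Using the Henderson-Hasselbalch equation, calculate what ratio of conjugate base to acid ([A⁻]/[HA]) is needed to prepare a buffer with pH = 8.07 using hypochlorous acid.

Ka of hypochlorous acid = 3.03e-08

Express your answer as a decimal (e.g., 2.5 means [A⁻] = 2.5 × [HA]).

pKa = -log(3.03e-08) = 7.5186. pH = pKa + log([A⁻]/[HA]), so log([A⁻]/[HA]) = pH − pKa = 8.07 − 7.5186 = 0.5514. [A⁻]/[HA] = 10^(0.5514) = 3.56

[A⁻]/[HA] = 3.56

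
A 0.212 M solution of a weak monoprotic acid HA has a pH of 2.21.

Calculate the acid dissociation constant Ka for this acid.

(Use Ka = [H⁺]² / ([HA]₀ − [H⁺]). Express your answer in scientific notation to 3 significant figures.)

[H⁺] = 10^(−pH) = 10^(−2.21) = 6.166e-03 M. For HA ⇌ H⁺ + A⁻, Ka = [H⁺][A⁻]/[HA] = [H⁺]² / ([HA]₀ − [H⁺]) = (6.166e-03)² / (0.212 − 6.166e-03) = 1.85e-04.

K_a = 1.85e-04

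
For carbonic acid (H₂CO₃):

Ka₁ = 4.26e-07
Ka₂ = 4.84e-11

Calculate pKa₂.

pKa₂ = -log(Ka₂) = -log(4.84e-11) = 10.32.

pK_{a2} = 10.32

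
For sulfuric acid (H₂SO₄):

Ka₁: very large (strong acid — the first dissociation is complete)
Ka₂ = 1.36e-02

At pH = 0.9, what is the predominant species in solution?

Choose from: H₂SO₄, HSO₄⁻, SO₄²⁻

The first dissociation is complete, so H₂SO₄ itself is never the predominant species in water; pKa₂ = -log(1.36e-02) = 1.87. For a polyprotic acid the predominant species crosses at each pKa: below pKa_n the protonated form dominates, above it the deprotonated form does. At pH = 0.9, the predominant species is HSO₄⁻.

HSO₄⁻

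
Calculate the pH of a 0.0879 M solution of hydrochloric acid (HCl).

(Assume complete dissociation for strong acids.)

[H⁺] = 0.0879 M for strong acid. pH = -log[H⁺] = -log(0.0879)

pH = 1.06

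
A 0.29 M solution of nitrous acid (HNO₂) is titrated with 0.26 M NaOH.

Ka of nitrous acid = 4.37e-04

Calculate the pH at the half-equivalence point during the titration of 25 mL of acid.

At half-equivalence [HA] = [A⁻], so Henderson-Hasselbalch gives pH = pKa = -log(4.37e-04) = 3.36.

pH = pKa = 3.36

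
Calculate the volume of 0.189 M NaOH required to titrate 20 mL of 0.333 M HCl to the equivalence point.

At equivalence: moles acid = moles base. moles HCl = 0.333 × 20/1000 = 0.00666 mol. V_base = moles / 0.189 × 1000 = 35.2 mL.

V_{base} = 35.2 mL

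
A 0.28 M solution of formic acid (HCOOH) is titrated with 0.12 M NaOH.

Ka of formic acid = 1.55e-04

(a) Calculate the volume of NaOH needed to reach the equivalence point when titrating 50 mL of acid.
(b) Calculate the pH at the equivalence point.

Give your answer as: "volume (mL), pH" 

moles acid = 0.28 × 50/1000 = 0.014 mol; V_base = moles/0.12 × 1000 = 116.7 mL. At equivalence only the conjugate base is present: [A⁻] = 0.014/0.167 = 8.4000e-02 M. Kb = Kw/Ka = 6.45e-11; [OH⁻] = √(Kb × [A⁻]) = 2.3280e-06; pOH = 5.63; pH = 14 - pOH = 8.37.

V = 116.7 mL, pH = 8.37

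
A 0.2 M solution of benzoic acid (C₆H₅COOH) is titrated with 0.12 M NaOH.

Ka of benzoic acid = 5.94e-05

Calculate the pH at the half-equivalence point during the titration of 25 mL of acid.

At half-equivalence [HA] = [A⁻], so Henderson-Hasselbalch gives pH = pKa = -log(5.94e-05) = 4.23.

pH = pKa = 4.23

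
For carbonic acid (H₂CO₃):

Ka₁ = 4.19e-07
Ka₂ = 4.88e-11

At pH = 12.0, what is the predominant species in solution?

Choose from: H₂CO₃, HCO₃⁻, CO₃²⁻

pKa₁ = 6.38, pKa₂ = 10.31. For a polyprotic acid the predominant species crosses at each pKa: below pKa_n the protonated form dominates, above it the deprotonated form does. At pH = 12.0, the predominant species is CO₃²⁻.

CO₃²⁻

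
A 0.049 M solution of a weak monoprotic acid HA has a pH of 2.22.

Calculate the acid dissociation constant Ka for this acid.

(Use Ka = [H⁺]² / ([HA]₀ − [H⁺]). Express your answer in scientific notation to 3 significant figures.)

[H⁺] = 10^(−pH) = 10^(−2.22) = 6.026e-03 M. For HA ⇌ H⁺ + A⁻, Ka = [H⁺][A⁻]/[HA] = [H⁺]² / ([HA]₀ − [H⁺]) = (6.026e-03)² / (0.049 − 6.026e-03) = 8.45e-04.

K_a = 8.45e-04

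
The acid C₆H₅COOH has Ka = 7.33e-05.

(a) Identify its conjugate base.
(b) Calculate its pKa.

(a) The conjugate base is formed by removing one H⁺ from C₆H₅COOH, giving C₆H₅COO⁻. (b) pKa = -log(Ka) = -log(7.33e-05) = 4.13.

Conjugate base: C₆H₅COO⁻; pK_a = 4.13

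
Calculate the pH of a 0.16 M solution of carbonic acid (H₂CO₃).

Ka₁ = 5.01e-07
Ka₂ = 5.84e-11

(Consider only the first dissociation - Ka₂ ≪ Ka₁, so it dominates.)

First dissociation dominates. From Ka₁ = [H⁺][HA⁻]/[H₂A], x² + Ka₁·x − Ka₁·C = 0 with C = 0.16 M and Ka₁ = 5.01e-07. Solving: [H⁺] = (−Ka₁ + √(Ka₁² + 4·Ka₁·C)) / 2 = 2.8288e-04 M. pH = -log(2.8288e-04) = 3.55.

pH = 3.55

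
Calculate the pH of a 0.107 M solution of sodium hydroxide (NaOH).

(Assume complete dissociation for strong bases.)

[OH⁻] = 0.107 M for strong base. pOH = -log[OH⁻] = 0.97, pH = 14 - pOH

pH = 13.03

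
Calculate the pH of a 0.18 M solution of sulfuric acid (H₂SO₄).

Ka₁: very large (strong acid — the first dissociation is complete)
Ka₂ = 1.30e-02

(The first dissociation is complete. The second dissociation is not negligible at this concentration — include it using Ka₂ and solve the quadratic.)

First dissociation is complete: [H⁺]₀ = [HSO₄⁻]₀ = C = 0.18 M. Second dissociation HSO₄⁻ ⇌ H⁺ + SO₄²⁻: let x = [SO₄²⁻]. Ka₂ = (C + x)·x / (C − x) = 1.30e-02 → x² + (C + Ka₂)·x − Ka₂·C = 0 → x² + 0.19300·x − 2.340e-03 = 0. x = (−0.19300 + √(0.19300² + 4 × 2.340e-03)) / 2 = 1.1446e-02 M. [H⁺] = C + x = 0.18 + 1.1446e-02 = 1.9145e-01 M. pH = -log(1.9145e-01) = 0.72.

pH = 0.72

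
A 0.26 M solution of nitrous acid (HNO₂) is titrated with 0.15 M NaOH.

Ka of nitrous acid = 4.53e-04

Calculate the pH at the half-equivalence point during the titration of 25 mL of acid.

At half-equivalence [HA] = [A⁻], so Henderson-Hasselbalch gives pH = pKa = -log(4.53e-04) = 3.34.

pH = pKa = 3.34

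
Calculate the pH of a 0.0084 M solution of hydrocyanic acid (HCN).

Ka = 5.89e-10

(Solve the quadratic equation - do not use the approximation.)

x² + Ka×x - Ka×C = 0. Using quadratic formula: [H⁺] = 2.2240e-06

pH = 5.65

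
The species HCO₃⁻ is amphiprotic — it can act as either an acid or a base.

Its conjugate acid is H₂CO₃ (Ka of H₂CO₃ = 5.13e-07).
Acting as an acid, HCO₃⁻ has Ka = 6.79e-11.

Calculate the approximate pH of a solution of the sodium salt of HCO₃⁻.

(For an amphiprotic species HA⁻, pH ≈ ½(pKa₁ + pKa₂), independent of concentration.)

pKa₁ = -log(5.13e-07) = 6.29; pKa₂ = -log(6.79e-11) = 10.17. For an amphiprotic species, pH ≈ ½(pKa₁ + pKa₂) = ½(6.29 + 10.17) = 8.23.

pH = 8.23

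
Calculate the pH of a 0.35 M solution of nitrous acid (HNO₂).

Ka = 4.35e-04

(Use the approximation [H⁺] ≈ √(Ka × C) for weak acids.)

[H⁺] = √(Ka × C) = √(4.35e-04 × 0.35) = 1.2339e-02. pH = -log(1.2339e-02)

pH = 1.91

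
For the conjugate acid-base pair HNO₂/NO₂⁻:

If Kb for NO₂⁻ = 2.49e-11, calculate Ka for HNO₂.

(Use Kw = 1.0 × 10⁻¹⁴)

For a conjugate pair Ka × Kb = Kw, so Ka = Kw/Kb = 1.0 × 10⁻¹⁴ / 2.49e-11 = 4.02e-04.

K_a = 4.02e-04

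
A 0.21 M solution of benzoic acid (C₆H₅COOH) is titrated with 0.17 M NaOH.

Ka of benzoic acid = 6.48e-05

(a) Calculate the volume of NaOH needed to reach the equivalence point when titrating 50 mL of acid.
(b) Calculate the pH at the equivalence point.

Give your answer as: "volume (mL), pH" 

moles acid = 0.21 × 50/1000 = 0.0105 mol; V_base = moles/0.17 × 1000 = 61.8 mL. At equivalence only the conjugate base is present: [A⁻] = 0.0105/0.112 = 9.3947e-02 M. Kb = Kw/Ka = 1.54e-10; [OH⁻] = √(Kb × [A⁻]) = 3.8076e-06; pOH = 5.42; pH = 14 - pOH = 8.58.

V = 61.8 mL, pH = 8.58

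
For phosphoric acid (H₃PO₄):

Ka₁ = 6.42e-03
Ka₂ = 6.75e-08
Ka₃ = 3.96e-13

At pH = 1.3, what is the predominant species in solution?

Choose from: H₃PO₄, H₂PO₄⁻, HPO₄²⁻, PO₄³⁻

pKa₁ = 2.19, pKa₂ = 7.17, pKa₃ = 12.40. For a polyprotic acid the predominant species crosses at each pKa: below pKa_n the protonated form dominates, above it the deprotonated form does. At pH = 1.3, the predominant species is H₃PO₄.

H₃PO₄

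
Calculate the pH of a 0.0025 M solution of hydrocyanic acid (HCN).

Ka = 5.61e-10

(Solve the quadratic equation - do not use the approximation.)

x² + Ka×x - Ka×C = 0. Using quadratic formula: [H⁺] = 1.1840e-06

pH = 5.93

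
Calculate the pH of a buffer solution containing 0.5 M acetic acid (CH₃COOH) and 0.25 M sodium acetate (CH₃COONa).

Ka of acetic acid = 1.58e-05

pKa = -log(1.58e-05) = 4.80. pH = pKa + log([A⁻]/[HA]) = 4.80 + log(0.25/0.5)

pH = 4.50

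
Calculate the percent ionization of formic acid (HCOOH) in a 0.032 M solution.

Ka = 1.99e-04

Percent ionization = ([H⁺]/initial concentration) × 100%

Using Ka equilibrium: x² + Ka×x - Ka×C = 0. Solving: [H⁺] = 2.4260e-03. Percent = (2.4260e-03/0.032) × 100

Percent ionization = 7.58%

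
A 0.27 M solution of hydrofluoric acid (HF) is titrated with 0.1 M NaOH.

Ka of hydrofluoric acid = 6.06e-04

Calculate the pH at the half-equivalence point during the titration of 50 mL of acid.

At half-equivalence [HA] = [A⁻], so Henderson-Hasselbalch gives pH = pKa = -log(6.06e-04) = 3.22.

pH = pKa = 3.22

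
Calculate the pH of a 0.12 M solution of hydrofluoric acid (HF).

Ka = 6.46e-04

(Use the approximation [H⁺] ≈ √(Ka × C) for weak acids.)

[H⁺] = √(Ka × C) = √(6.46e-04 × 0.12) = 8.8045e-03. pH = -log(8.8045e-03)

pH = 2.06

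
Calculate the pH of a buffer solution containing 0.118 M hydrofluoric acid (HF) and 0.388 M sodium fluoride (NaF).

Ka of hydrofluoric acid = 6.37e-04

pKa = -log(6.37e-04) = 3.20. pH = pKa + log([A⁻]/[HA]) = 3.20 + log(0.388/0.118)

pH = 3.71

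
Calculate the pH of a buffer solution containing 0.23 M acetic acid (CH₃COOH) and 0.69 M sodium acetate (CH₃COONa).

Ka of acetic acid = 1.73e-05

pKa = -log(1.73e-05) = 4.76. pH = pKa + log([A⁻]/[HA]) = 4.76 + log(0.69/0.23)

pH = 5.24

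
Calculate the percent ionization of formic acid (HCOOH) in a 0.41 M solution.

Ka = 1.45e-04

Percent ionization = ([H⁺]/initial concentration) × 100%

Using Ka equilibrium: x² + Ka×x - Ka×C = 0. Solving: [H⁺] = 7.6382e-03. Percent = (7.6382e-03/0.41) × 100

Percent ionization = 1.86%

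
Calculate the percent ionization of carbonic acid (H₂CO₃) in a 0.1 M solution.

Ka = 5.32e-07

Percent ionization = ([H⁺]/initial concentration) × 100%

Using Ka equilibrium: x² + Ka×x - Ka×C = 0. Solving: [H⁺] = 2.3039e-04. Percent = (2.3039e-04/0.1) × 100

Percent ionization = 0.23%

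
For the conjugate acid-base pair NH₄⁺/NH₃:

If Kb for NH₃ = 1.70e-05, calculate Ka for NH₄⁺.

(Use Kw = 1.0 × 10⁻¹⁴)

For a conjugate pair Ka × Kb = Kw, so Ka = Kw/Kb = 1.0 × 10⁻¹⁴ / 1.70e-05 = 5.88e-10.

K_a = 5.88e-10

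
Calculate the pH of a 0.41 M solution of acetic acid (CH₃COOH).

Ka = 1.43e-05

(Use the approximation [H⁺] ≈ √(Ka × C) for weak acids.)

[H⁺] = √(Ka × C) = √(1.43e-05 × 0.41) = 2.4214e-03. pH = -log(2.4214e-03)

pH = 2.62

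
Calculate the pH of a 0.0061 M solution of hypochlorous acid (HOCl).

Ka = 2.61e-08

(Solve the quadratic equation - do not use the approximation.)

x² + Ka×x - Ka×C = 0. Using quadratic formula: [H⁺] = 1.2605e-05

pH = 4.90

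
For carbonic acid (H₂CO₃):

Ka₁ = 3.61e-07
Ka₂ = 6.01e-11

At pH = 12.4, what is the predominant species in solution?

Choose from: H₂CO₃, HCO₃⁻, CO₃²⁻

pKa₁ = 6.44, pKa₂ = 10.22. For a polyprotic acid the predominant species crosses at each pKa: below pKa_n the protonated form dominates, above it the deprotonated form does. At pH = 12.4, the predominant species is CO₃²⁻.

CO₃²⁻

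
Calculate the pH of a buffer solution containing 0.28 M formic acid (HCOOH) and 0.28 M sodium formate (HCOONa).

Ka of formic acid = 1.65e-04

pKa = -log(1.65e-04) = 3.78. pH = pKa + log([A⁻]/[HA]) = 3.78 + log(0.28/0.28)

pH = 3.78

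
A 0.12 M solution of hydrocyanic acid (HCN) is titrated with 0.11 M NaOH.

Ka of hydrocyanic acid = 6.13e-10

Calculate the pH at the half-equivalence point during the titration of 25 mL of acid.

At half-equivalence [HA] = [A⁻], so Henderson-Hasselbalch gives pH = pKa = -log(6.13e-10) = 9.21.

pH = pKa = 9.21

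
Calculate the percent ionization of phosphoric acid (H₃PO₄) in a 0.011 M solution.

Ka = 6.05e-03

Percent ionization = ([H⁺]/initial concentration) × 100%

Using Ka equilibrium: x² + Ka×x - Ka×C = 0. Solving: [H⁺] = 5.6756e-03. Percent = (5.6756e-03/0.011) × 100

Percent ionization = 51.6%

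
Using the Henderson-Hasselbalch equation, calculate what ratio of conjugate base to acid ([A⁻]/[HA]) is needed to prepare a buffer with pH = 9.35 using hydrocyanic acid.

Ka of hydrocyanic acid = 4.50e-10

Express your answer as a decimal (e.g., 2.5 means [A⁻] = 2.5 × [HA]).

pKa = -log(4.50e-10) = 9.3468. pH = pKa + log([A⁻]/[HA]), so log([A⁻]/[HA]) = pH − pKa = 9.35 − 9.3468 = 0.0032. [A⁻]/[HA] = 10^(0.0032) = 1.01

[A⁻]/[HA] = 1.01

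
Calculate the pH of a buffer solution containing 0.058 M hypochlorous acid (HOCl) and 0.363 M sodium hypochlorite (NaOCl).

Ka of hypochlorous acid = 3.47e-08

pKa = -log(3.47e-08) = 7.46. pH = pKa + log([A⁻]/[HA]) = 7.46 + log(0.363/0.058)

pH = 8.26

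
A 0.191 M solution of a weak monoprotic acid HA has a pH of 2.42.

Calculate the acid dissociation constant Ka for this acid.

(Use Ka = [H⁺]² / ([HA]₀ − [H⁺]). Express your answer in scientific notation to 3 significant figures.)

[H⁺] = 10^(−pH) = 10^(−2.42) = 3.802e-03 M. For HA ⇌ H⁺ + A⁻, Ka = [H⁺][A⁻]/[HA] = [H⁺]² / ([HA]₀ − [H⁺]) = (3.802e-03)² / (0.191 − 3.802e-03) = 7.72e-05.

K_a = 7.72e-05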